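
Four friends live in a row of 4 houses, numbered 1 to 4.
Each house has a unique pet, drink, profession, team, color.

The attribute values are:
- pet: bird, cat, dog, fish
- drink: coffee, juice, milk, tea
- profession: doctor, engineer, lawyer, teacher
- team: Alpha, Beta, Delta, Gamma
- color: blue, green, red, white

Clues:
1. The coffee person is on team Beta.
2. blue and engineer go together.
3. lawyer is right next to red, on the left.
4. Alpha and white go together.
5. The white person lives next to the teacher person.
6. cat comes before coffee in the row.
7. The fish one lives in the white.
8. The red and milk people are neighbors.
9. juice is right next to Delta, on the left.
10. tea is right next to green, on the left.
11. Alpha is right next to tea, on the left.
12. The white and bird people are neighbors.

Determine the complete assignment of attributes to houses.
Solution:

House | Pet | Drink | Profession | Team | Color
-----------------------------------------------
  1   | fish | juice | lawyer | Alpha | white
  2   | bird | tea | teacher | Delta | red
  3   | cat | milk | doctor | Gamma | green
  4   | dog | coffee | engineer | Beta | blue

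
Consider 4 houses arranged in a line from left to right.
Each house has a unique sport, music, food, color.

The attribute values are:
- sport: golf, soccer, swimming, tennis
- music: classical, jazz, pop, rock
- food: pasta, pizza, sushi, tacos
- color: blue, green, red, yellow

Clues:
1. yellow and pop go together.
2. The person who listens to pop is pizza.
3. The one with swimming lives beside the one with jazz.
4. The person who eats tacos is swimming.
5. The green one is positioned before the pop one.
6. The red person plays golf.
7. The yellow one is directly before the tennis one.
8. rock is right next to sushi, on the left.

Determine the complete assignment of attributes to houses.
Solution:

House | Sport | Music | Food | Color
------------------------------------
  1   | swimming | rock | tacos | green
  2   | golf | jazz | sushi | red
  3   | soccer | pop | pizza | yellow
  4   | tennis | classical | pasta | blue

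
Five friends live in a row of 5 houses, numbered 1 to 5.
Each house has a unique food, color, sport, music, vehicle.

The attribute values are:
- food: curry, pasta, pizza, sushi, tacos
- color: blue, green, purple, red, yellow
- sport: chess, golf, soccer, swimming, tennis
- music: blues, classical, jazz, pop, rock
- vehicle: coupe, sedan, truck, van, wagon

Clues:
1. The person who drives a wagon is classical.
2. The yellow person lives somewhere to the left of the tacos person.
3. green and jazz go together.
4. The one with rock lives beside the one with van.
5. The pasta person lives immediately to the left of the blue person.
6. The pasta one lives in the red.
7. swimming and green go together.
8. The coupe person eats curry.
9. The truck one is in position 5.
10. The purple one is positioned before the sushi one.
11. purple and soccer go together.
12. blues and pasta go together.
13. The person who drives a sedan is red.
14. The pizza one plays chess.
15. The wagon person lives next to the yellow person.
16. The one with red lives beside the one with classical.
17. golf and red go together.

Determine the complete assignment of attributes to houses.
Solution:

House | Food | Color | Sport | Music | Vehicle
----------------------------------------------
  1   | pasta | red | golf | blues | sedan
  2   | pizza | blue | chess | classical | wagon
  3   | curry | yellow | tennis | rock | coupe
  4   | tacos | purple | soccer | pop | van
  5   | sushi | green | swimming | jazz | truck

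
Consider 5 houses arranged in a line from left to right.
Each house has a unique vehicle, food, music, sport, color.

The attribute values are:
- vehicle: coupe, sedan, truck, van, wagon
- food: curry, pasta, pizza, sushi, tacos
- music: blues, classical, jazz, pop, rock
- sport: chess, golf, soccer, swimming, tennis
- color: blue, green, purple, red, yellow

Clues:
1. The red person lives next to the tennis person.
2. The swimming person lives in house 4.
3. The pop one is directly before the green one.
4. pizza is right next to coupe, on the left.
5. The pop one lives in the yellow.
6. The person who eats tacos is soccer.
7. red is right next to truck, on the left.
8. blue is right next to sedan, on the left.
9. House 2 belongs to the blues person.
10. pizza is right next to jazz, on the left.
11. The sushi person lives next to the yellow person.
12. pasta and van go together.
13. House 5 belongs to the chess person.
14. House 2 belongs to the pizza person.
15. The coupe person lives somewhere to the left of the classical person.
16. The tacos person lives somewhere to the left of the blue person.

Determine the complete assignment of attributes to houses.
Solution:

House | Vehicle | Food | Music | Sport | Color
----------------------------------------------
  1   | wagon | tacos | rock | soccer | red
  2   | truck | pizza | blues | tennis | purple
  3   | coupe | sushi | jazz | golf | blue
  4   | sedan | curry | pop | swimming | yellow
  5   | van | pasta | classical | chess | green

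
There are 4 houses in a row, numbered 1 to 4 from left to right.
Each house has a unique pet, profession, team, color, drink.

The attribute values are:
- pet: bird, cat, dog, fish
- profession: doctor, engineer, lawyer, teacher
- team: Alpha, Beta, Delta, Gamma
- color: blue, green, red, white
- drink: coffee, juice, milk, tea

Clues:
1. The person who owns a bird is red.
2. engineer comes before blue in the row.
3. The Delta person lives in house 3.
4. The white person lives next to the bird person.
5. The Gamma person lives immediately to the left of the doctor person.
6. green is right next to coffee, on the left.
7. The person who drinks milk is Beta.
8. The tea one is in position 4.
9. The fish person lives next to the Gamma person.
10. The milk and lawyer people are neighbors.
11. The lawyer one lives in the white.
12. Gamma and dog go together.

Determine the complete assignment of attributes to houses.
Solution:

House | Pet | Profession | Team | Color | Drink
-----------------------------------------------
  1   | fish | engineer | Beta | green | milk
  2   | dog | lawyer | Gamma | white | coffee
  3   | bird | doctor | Delta | red | juice
  4   | cat | teacher | Alpha | blue | tea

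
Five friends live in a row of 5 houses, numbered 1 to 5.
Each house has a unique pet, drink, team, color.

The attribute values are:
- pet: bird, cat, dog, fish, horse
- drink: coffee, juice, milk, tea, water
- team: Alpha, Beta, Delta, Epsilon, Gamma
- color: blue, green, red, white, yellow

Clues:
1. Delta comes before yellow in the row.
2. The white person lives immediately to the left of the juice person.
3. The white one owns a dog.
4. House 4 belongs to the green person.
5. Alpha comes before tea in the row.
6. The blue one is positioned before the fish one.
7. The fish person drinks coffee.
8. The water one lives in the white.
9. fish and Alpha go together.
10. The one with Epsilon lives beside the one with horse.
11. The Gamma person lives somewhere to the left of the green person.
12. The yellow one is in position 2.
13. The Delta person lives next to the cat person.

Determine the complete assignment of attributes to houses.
Solution:

House | Pet | Drink | Team | Color
----------------------------------
  1   | dog | water | Delta | white
  2   | cat | juice | Epsilon | yellow
  3   | horse | milk | Gamma | blue
  4   | fish | coffee | Alpha | green
  5   | bird | tea | Beta | red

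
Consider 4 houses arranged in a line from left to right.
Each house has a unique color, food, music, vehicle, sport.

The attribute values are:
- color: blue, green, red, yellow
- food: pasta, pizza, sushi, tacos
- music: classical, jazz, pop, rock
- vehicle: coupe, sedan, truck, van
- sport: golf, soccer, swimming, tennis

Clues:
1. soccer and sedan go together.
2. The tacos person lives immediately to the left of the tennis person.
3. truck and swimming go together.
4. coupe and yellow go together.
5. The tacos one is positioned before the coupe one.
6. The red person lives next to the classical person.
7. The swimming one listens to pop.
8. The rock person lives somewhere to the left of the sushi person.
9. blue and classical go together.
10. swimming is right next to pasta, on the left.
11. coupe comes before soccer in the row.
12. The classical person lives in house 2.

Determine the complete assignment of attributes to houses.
Solution:

House | Color | Food | Music | Vehicle | Sport
----------------------------------------------
  1   | red | tacos | pop | truck | swimming
  2   | blue | pasta | classical | van | tennis
  3   | yellow | pizza | rock | coupe | golf
  4   | green | sushi | jazz | sedan | soccer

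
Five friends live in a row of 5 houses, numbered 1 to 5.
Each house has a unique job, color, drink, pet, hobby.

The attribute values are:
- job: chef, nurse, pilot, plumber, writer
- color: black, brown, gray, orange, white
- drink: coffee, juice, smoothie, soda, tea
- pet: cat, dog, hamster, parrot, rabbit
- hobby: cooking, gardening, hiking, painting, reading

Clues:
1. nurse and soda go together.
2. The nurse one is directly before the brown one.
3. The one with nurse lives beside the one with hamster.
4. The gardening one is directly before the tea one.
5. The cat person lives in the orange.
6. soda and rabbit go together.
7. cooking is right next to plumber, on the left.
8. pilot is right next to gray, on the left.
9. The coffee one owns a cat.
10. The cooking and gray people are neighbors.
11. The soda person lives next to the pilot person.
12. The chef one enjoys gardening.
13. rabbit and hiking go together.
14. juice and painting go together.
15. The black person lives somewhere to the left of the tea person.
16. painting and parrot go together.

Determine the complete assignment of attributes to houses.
Solution:

House | Job | Color | Drink | Pet | Hobby
-----------------------------------------
  1   | nurse | black | soda | rabbit | hiking
  2   | pilot | brown | smoothie | hamster | cooking
  3   | plumber | gray | juice | parrot | painting
  4   | chef | orange | coffee | cat | gardening
  5   | writer | white | tea | dog | reading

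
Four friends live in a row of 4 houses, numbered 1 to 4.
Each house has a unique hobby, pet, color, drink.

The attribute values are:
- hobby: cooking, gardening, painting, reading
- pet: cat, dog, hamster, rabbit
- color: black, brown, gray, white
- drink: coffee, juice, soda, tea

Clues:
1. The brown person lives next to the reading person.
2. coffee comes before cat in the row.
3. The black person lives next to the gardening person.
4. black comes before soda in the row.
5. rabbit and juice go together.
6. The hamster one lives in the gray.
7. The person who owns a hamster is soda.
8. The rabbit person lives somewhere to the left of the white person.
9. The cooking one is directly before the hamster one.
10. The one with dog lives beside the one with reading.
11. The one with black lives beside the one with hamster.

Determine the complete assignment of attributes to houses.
Solution:

House | Hobby | Pet | Color | Drink
-----------------------------------
  1   | cooking | rabbit | black | juice
  2   | gardening | hamster | gray | soda
  3   | painting | dog | brown | coffee
  4   | reading | cat | white | tea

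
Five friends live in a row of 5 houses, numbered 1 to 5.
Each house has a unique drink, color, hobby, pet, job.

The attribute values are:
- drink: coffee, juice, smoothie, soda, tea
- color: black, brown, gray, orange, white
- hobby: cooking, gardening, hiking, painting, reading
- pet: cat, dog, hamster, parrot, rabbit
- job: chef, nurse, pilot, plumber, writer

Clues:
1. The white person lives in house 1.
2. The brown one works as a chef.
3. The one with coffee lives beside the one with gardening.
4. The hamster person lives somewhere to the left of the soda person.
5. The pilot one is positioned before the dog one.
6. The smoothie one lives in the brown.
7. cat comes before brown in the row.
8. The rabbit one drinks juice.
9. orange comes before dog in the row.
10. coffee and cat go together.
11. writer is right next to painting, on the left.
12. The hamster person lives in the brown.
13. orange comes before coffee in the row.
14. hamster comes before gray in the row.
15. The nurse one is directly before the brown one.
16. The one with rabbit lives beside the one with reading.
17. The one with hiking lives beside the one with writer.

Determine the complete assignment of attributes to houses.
Solution:

House | Drink | Color | Hobby | Pet | Job
-----------------------------------------
  1   | juice | white | hiking | rabbit | pilot
  2   | tea | orange | reading | parrot | writer
  3   | coffee | black | painting | cat | nurse
  4   | smoothie | brown | gardening | hamster | chef
  5   | soda | gray | cooking | dog | plumber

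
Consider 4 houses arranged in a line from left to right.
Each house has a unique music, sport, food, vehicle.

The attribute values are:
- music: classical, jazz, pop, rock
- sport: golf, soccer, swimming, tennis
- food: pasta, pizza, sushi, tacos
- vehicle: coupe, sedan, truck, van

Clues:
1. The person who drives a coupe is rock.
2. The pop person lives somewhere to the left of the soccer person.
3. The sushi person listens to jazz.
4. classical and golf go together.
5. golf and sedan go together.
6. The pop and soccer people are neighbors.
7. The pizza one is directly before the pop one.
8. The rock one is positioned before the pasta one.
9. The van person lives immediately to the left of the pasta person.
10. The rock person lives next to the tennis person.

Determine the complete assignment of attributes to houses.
Solution:

House | Music | Sport | Food | Vehicle
--------------------------------------
  1   | rock | swimming | pizza | coupe
  2   | pop | tennis | tacos | truck
  3   | jazz | soccer | sushi | van
  4   | classical | golf | pasta | sedan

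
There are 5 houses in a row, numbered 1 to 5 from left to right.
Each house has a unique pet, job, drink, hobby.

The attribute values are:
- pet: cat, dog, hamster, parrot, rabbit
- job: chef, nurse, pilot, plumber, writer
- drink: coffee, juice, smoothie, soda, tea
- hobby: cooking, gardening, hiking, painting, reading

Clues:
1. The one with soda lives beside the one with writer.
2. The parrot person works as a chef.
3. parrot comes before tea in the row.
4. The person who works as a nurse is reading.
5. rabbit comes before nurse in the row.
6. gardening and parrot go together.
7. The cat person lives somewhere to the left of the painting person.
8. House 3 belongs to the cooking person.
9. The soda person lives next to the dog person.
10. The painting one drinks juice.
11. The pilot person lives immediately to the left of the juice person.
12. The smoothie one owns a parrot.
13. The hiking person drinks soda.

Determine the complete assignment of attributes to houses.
Solution:

House | Pet | Job | Drink | Hobby
---------------------------------
  1   | cat | pilot | soda | hiking
  2   | dog | writer | juice | painting
  3   | rabbit | plumber | coffee | cooking
  4   | parrot | chef | smoothie | gardening
  5   | hamster | nurse | tea | reading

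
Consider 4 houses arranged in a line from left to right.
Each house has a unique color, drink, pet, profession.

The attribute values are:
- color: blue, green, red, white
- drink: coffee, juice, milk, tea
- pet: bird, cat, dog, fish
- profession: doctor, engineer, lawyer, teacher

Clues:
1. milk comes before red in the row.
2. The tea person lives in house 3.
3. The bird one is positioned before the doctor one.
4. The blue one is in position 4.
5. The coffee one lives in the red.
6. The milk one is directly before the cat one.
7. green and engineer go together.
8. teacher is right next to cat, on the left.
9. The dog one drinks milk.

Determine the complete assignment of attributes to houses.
Solution:

House | Color | Drink | Pet | Profession
----------------------------------------
  1   | white | milk | dog | teacher
  2   | red | coffee | cat | lawyer
  3   | green | tea | bird | engineer
  4   | blue | juice | fish | doctor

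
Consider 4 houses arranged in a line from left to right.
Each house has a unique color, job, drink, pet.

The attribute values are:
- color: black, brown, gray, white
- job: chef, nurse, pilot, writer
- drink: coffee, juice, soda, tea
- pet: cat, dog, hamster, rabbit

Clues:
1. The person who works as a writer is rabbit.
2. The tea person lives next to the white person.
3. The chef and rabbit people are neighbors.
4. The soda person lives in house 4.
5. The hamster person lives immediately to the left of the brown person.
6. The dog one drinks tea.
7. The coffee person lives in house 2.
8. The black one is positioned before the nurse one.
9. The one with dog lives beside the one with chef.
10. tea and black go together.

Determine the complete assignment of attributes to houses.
Solution:

House | Color | Job | Drink | Pet
---------------------------------
  1   | black | pilot | tea | dog
  2   | white | chef | coffee | hamster
  3   | brown | writer | juice | rabbit
  4   | gray | nurse | soda | cat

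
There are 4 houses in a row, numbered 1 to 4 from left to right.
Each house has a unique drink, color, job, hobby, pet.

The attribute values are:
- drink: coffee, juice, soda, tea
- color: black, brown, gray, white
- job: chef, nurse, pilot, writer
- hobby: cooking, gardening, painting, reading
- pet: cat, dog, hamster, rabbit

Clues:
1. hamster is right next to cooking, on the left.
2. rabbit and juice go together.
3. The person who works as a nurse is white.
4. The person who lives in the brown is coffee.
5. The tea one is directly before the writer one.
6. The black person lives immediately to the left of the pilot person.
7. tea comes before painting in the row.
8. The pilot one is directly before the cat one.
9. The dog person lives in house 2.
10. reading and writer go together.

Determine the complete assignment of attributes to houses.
Solution:

House | Drink | Color | Job | Hobby | Pet
-----------------------------------------
  1   | soda | black | chef | gardening | hamster
  2   | tea | gray | pilot | cooking | dog
  3   | coffee | brown | writer | reading | cat
  4   | juice | white | nurse | painting | rabbit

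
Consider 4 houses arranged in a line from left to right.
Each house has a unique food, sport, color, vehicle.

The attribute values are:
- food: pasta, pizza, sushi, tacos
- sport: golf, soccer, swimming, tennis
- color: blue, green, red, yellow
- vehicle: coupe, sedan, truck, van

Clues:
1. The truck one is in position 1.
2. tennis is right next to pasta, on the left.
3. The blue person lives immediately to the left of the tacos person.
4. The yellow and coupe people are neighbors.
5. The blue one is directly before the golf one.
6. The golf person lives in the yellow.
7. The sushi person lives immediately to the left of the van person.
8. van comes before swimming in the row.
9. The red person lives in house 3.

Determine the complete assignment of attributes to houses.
Solution:

House | Food | Sport | Color | Vehicle
--------------------------------------
  1   | sushi | soccer | blue | truck
  2   | tacos | golf | yellow | van
  3   | pizza | tennis | red | coupe
  4   | pasta | swimming | green | sedan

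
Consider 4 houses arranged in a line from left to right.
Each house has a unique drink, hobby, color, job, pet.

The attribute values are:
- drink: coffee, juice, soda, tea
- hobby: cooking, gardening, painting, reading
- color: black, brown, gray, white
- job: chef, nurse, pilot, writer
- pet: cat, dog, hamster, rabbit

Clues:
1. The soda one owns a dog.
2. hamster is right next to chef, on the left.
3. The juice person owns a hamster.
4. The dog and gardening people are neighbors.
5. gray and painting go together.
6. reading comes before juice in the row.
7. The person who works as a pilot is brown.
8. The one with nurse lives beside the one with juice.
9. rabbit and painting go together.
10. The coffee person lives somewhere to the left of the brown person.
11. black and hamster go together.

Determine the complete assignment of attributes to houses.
Solution:

House | Drink | Hobby | Color | Job | Pet
-----------------------------------------
  1   | soda | reading | white | nurse | dog
  2   | juice | gardening | black | writer | hamster
  3   | coffee | painting | gray | chef | rabbit
  4   | tea | cooking | brown | pilot | cat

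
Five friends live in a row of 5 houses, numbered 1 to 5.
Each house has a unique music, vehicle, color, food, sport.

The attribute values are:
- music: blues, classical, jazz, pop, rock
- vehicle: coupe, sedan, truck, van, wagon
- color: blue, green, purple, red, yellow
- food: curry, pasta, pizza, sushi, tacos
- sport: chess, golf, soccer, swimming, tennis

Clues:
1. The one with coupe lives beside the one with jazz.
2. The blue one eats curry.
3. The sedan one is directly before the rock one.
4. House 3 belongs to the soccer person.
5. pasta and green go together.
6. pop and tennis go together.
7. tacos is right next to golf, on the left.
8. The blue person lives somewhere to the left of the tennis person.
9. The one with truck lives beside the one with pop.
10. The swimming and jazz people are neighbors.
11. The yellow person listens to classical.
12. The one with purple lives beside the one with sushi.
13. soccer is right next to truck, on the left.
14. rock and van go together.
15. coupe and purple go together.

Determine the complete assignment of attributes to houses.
Solution:

House | Music | Vehicle | Color | Food | Sport
----------------------------------------------
  1   | blues | coupe | purple | tacos | swimming
  2   | jazz | sedan | red | sushi | golf
  3   | rock | van | blue | curry | soccer
  4   | classical | truck | yellow | pizza | chess
  5   | pop | wagon | green | pasta | tennis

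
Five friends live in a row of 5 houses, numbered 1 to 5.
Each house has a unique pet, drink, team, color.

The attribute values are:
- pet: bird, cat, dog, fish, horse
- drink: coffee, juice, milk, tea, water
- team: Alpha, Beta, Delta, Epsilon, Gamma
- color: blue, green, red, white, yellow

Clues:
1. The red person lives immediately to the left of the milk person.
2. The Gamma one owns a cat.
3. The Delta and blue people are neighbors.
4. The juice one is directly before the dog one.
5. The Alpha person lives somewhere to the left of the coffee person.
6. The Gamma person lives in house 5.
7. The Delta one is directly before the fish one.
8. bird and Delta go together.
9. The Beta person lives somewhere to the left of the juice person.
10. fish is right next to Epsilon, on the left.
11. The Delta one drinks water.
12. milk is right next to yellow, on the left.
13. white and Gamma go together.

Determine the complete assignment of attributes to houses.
Solution:

House | Pet | Drink | Team | Color
----------------------------------
  1   | bird | water | Delta | red
  2   | fish | milk | Beta | blue
  3   | horse | juice | Epsilon | yellow
  4   | dog | tea | Alpha | green
  5   | cat | coffee | Gamma | white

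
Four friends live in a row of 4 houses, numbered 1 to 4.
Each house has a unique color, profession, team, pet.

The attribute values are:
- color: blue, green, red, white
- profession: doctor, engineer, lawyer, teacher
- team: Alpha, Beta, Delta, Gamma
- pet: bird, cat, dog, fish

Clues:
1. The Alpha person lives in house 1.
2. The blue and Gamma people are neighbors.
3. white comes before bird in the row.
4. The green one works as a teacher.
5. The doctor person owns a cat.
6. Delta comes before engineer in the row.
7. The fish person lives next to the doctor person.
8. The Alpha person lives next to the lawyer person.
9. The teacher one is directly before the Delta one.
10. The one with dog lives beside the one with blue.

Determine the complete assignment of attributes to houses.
Solution:

House | Color | Profession | Team | Pet
---------------------------------------
  1   | green | teacher | Alpha | dog
  2   | blue | lawyer | Delta | fish
  3   | white | doctor | Gamma | cat
  4   | red | engineer | Beta | bird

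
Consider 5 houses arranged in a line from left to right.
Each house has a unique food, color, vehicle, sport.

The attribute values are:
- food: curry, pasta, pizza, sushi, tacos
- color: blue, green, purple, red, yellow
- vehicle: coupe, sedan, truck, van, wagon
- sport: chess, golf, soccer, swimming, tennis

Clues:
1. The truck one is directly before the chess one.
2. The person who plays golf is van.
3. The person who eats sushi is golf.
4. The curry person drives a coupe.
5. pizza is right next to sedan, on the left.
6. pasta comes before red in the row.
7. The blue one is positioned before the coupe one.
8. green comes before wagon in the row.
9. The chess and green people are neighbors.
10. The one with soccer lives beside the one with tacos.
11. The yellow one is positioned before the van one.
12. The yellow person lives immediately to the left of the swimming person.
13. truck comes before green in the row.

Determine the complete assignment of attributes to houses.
Solution:

House | Food | Color | Vehicle | Sport
--------------------------------------
  1   | pizza | blue | truck | soccer
  2   | tacos | yellow | sedan | chess
  3   | curry | green | coupe | swimming
  4   | pasta | purple | wagon | tennis
  5   | sushi | red | van | golf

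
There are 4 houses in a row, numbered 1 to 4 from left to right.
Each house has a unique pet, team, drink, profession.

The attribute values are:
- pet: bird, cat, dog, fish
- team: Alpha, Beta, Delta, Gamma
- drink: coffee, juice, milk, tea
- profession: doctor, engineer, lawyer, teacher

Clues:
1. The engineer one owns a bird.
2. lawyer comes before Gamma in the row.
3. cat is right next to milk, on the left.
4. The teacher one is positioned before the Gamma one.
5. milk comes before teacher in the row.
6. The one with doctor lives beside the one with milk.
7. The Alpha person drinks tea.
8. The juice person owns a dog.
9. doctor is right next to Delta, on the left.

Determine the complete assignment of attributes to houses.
Solution:

House | Pet | Team | Drink | Profession
---------------------------------------
  1   | cat | Alpha | tea | doctor
  2   | fish | Delta | milk | lawyer
  3   | dog | Beta | juice | teacher
  4   | bird | Gamma | coffee | engineer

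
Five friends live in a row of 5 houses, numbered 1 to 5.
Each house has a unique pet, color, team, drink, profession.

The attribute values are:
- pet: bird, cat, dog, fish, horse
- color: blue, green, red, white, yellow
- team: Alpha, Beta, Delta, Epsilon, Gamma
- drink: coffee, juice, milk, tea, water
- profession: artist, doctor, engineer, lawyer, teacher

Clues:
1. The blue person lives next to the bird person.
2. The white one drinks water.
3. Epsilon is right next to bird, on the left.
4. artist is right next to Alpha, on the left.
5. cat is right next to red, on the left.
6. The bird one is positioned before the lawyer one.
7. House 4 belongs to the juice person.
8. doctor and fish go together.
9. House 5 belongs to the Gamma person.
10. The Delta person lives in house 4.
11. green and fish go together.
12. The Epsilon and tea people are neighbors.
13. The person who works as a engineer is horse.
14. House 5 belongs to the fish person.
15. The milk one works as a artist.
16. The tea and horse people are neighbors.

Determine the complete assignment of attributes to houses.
Solution:

House | Pet | Color | Team | Drink | Profession
-----------------------------------------------
  1   | cat | blue | Epsilon | milk | artist
  2   | bird | red | Alpha | tea | teacher
  3   | horse | white | Beta | water | engineer
  4   | dog | yellow | Delta | juice | lawyer
  5   | fish | green | Gamma | coffee | doctor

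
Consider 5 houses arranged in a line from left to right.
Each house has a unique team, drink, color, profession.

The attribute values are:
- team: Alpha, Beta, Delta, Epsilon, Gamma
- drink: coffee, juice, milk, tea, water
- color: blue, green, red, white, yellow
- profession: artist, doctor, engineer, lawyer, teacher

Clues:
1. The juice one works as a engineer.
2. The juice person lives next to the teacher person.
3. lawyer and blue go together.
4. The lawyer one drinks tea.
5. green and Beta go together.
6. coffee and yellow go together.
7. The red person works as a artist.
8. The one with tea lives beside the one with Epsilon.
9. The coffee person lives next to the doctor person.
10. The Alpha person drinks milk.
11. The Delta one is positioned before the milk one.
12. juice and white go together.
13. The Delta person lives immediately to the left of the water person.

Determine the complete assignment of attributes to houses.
Solution:

House | Team | Drink | Color | Profession
-----------------------------------------
  1   | Gamma | tea | blue | lawyer
  2   | Epsilon | juice | white | engineer
  3   | Delta | coffee | yellow | teacher
  4   | Beta | water | green | doctor
  5   | Alpha | milk | red | artist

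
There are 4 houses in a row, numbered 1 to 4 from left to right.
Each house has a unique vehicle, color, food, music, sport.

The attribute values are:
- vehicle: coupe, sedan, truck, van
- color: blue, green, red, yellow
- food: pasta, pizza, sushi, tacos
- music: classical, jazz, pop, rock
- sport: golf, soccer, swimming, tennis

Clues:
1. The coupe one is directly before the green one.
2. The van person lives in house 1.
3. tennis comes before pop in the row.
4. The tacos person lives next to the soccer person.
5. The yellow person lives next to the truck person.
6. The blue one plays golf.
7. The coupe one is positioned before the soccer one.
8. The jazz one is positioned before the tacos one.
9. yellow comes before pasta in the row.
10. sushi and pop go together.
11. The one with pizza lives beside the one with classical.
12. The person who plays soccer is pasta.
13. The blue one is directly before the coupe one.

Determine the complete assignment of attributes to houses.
Solution:

House | Vehicle | Color | Food | Music | Sport
----------------------------------------------
  1   | van | blue | pizza | jazz | golf
  2   | coupe | yellow | tacos | classical | tennis
  3   | truck | green | pasta | rock | soccer
  4   | sedan | red | sushi | pop | swimming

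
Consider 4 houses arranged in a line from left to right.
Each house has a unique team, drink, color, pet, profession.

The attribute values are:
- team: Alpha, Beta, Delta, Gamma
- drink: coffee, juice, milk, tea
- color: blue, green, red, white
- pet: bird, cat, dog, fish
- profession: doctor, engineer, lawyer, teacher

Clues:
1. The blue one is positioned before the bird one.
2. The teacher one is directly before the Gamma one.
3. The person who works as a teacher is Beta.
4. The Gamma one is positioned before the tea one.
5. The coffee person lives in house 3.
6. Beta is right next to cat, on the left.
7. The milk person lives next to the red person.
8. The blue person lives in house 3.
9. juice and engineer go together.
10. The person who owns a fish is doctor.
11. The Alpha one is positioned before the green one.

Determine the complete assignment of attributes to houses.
Solution:

House | Team | Drink | Color | Pet | Profession
-----------------------------------------------
  1   | Beta | milk | white | dog | teacher
  2   | Gamma | juice | red | cat | engineer
  3   | Alpha | coffee | blue | fish | doctor
  4   | Delta | tea | green | bird | lawyer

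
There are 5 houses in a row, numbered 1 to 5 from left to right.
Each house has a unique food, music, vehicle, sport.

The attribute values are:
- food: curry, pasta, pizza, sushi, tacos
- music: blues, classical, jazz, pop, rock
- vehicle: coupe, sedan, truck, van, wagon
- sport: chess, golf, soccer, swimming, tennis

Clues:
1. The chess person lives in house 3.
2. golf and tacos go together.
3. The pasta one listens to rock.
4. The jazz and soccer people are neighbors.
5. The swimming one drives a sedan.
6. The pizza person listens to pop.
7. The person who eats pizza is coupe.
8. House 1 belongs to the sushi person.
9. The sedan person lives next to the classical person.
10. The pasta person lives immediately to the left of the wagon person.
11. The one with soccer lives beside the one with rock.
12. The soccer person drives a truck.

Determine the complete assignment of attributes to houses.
Solution:

House | Food | Music | Vehicle | Sport
--------------------------------------
  1   | sushi | jazz | sedan | swimming
  2   | curry | classical | truck | soccer
  3   | pasta | rock | van | chess
  4   | tacos | blues | wagon | golf
  5   | pizza | pop | coupe | tennis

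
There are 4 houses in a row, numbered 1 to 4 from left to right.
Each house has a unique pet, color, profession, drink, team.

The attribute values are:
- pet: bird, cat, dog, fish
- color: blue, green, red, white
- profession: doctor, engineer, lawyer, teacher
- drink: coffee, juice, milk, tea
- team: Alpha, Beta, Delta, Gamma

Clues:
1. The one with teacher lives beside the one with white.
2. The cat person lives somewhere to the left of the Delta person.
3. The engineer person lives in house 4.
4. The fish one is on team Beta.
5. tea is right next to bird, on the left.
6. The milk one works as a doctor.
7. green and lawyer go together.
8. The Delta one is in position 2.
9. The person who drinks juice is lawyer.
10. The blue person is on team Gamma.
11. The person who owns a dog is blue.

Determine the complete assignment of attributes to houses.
Solution:

House | Pet | Color | Profession | Drink | Team
-----------------------------------------------
  1   | cat | red | teacher | tea | Alpha
  2   | bird | white | doctor | milk | Delta
  3   | fish | green | lawyer | juice | Beta
  4   | dog | blue | engineer | coffee | Gamma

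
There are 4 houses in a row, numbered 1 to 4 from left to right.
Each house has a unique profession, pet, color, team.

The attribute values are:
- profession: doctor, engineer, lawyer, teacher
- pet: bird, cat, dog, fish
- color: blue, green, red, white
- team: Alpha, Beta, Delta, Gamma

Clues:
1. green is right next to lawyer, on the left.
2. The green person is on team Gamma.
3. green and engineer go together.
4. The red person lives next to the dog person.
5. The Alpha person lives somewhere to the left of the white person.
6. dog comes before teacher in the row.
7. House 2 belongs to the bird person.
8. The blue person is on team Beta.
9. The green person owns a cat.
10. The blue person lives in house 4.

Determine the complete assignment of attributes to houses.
Solution:

House | Profession | Pet | Color | Team
---------------------------------------
  1   | engineer | cat | green | Gamma
  2   | lawyer | bird | red | Alpha
  3   | doctor | dog | white | Delta
  4   | teacher | fish | blue | Beta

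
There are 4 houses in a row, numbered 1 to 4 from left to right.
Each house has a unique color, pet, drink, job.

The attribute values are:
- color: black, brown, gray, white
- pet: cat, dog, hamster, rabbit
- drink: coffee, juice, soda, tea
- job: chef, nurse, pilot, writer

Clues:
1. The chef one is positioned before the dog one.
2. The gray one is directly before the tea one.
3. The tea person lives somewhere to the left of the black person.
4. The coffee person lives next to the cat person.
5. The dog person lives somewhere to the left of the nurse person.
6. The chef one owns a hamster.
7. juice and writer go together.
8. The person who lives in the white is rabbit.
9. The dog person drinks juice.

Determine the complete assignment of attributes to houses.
Solution:

House | Color | Pet | Drink | Job
---------------------------------
  1   | gray | hamster | coffee | chef
  2   | brown | cat | tea | pilot
  3   | black | dog | juice | writer
  4   | white | rabbit | soda | nurse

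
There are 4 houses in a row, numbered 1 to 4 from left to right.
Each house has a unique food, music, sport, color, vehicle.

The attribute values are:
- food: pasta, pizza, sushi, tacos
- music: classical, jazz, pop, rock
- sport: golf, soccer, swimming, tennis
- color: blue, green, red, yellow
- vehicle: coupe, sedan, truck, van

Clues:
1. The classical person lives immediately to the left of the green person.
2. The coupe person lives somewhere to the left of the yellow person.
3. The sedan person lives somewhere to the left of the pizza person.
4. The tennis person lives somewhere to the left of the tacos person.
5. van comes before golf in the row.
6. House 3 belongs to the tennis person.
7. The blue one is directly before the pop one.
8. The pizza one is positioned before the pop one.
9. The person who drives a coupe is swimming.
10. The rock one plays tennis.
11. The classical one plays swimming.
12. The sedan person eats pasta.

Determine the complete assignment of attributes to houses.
Solution:

House | Food | Music | Sport | Color | Vehicle
----------------------------------------------
  1   | sushi | classical | swimming | red | coupe
  2   | pasta | jazz | soccer | green | sedan
  3   | pizza | rock | tennis | blue | van
  4   | tacos | pop | golf | yellow | truck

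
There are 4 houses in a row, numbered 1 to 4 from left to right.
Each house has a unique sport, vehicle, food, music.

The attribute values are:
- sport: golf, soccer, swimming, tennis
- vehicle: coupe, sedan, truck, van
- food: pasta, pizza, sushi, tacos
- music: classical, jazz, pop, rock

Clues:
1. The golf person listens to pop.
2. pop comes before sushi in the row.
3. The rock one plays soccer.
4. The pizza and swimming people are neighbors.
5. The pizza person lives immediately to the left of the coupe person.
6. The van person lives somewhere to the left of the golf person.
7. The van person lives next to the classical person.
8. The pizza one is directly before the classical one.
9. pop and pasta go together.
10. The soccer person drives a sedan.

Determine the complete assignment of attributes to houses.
Solution:

House | Sport | Vehicle | Food | Music
--------------------------------------
  1   | tennis | van | pizza | jazz
  2   | swimming | coupe | tacos | classical
  3   | golf | truck | pasta | pop
  4   | soccer | sedan | sushi | rock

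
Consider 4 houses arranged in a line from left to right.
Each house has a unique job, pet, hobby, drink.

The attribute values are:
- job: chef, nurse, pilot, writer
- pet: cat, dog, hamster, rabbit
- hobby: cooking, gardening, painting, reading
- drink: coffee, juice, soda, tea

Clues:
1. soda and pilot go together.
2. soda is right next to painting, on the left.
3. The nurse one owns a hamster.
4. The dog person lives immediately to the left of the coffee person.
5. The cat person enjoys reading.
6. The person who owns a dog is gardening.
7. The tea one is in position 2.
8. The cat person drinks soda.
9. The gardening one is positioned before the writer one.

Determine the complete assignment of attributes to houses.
Solution:

House | Job | Pet | Hobby | Drink
---------------------------------
  1   | pilot | cat | reading | soda
  2   | nurse | hamster | painting | tea
  3   | chef | dog | gardening | juice
  4   | writer | rabbit | cooking | coffee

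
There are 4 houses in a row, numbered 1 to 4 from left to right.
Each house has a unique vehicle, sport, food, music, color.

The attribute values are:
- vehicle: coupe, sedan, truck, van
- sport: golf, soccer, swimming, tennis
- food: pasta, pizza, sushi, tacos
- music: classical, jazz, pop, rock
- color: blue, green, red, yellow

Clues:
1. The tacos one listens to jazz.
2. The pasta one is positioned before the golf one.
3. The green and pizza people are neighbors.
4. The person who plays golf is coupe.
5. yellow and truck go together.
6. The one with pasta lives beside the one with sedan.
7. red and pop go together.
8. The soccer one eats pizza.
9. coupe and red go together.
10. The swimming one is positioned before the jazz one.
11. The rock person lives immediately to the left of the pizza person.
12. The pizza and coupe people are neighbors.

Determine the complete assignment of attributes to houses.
Solution:

House | Vehicle | Sport | Food | Music | Color
----------------------------------------------
  1   | van | swimming | pasta | rock | green
  2   | sedan | soccer | pizza | classical | blue
  3   | coupe | golf | sushi | pop | red
  4   | truck | tennis | tacos | jazz | yellow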